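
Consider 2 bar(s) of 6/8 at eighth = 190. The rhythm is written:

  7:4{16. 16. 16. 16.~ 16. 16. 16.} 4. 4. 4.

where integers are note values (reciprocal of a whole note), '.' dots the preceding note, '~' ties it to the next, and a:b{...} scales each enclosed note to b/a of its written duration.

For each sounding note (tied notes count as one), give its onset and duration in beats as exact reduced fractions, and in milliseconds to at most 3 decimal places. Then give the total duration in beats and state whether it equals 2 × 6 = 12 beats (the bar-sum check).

1) 0.0ms=0b +135.338ms=3/7b
2) 135.338ms=3/7b +135.338ms=3/7b
3) 270.677ms=6/7b +135.338ms=3/7b
4) 406.015ms=9/7b +270.677ms=6/7b
5) 676.692ms=15/7b +135.338ms=3/7b
6) 812.03ms=18/7b +135.338ms=3/7b
7) 947.368ms=3b +947.368ms=3b
8) 1894.737ms=6b +947.368ms=3b
9) 2842.105ms=9b +947.368ms=3b
Σ=12b of 12 (190bpm 6/8) — PASS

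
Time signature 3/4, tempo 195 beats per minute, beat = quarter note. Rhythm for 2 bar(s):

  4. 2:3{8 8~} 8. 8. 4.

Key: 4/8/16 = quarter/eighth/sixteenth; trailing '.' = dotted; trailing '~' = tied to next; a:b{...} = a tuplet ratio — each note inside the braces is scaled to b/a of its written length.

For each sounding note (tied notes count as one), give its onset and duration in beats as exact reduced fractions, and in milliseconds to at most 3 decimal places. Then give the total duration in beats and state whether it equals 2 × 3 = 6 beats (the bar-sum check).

1) 0.0ms=0b +461.538ms=3/2b
2) 461.538ms=3/2b +230.769ms=3/4b
3) 692.308ms=9/4b +461.538ms=3/2b
4) 1153.846ms=15/4b +230.769ms=3/4b
5) 1384.615ms=9/2b +461.538ms=3/2b
Σ=6b of 6 (195bpm 3/4) — PASS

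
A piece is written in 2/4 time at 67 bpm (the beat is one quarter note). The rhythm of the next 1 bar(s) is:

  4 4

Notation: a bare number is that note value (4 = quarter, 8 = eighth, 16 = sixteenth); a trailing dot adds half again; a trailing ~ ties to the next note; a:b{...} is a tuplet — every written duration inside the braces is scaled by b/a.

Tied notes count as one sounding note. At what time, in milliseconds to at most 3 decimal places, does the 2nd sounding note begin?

note 2 onset = 1b = 895.522ms

1. 0.0ms @ 0 + 895.522ms (1)
2. 895.522ms @ 1 + 895.522ms (1)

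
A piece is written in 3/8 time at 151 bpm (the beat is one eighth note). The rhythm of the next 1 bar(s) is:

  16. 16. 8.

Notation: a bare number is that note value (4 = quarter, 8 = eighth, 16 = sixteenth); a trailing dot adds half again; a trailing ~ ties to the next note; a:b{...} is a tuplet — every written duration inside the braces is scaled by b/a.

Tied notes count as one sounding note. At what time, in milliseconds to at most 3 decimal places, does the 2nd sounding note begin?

1. 0.0ms @ 0 + 298.013ms (3/4)
2. 298.013ms @ 3/4 + 298.013ms (3/4)
3. 596.026ms @ 3/2 + 596.026ms (3/2)

note 2 onset = 3/4b = 298.013ms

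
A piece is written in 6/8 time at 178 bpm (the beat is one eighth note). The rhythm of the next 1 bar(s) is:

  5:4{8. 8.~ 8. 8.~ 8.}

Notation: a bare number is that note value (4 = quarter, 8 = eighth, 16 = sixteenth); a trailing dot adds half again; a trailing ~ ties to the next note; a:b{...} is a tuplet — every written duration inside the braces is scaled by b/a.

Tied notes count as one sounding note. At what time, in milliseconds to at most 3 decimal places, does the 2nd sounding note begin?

note 2 onset = 6/5b = 404.494ms

1. 0.0ms @ 0 + 404.494ms (6/5)
2. 404.494ms @ 6/5 + 808.989ms (12/5)
3. 1213.483ms @ 18/5 + 808.989ms (12/5)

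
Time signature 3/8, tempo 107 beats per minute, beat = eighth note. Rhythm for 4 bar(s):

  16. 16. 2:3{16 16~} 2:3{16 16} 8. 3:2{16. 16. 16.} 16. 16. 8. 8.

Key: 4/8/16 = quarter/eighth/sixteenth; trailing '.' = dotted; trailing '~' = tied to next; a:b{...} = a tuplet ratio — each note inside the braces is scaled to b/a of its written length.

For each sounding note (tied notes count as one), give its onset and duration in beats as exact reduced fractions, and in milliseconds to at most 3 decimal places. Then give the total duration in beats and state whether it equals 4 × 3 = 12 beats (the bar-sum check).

1) 0.0ms=0b +420.561ms=3/4b
2) 420.561ms=3/4b +420.561ms=3/4b
3) 841.121ms=3/2b +420.561ms=3/4b
4) 1261.682ms=9/4b +841.121ms=3/2b
5) 2102.804ms=15/4b +420.561ms=3/4b
6) 2523.364ms=9/2b +841.121ms=3/2b
7) 3364.486ms=6b +280.374ms=1/2b
8) 3644.86ms=13/2b +280.374ms=1/2b
9) 3925.234ms=7b +280.374ms=1/2b
10) 4205.607ms=15/2b +420.561ms=3/4b
11) 4626.168ms=33/4b +420.561ms=3/4b
12) 5046.729ms=9b +841.121ms=3/2b
13) 5887.85ms=21/2b +841.121ms=3/2b
Σ=12b of 12 (107bpm 3/8) — PASS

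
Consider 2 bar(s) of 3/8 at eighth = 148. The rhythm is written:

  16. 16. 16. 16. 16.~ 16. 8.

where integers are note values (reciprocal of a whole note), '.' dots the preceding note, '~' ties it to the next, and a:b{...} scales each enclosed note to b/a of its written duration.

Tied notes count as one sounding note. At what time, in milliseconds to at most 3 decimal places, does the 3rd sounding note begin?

note 3 onset = 3/2b = 608.108ms

1. 0.0ms @ 0 + 304.054ms (3/4)
2. 304.054ms @ 3/4 + 304.054ms (3/4)
3. 608.108ms @ 3/2 + 304.054ms (3/4)
4. 912.162ms @ 9/4 + 304.054ms (3/4)
5. 1216.216ms @ 3 + 608.108ms (3/2)
6. 1824.324ms @ 9/2 + 608.108ms (3/2)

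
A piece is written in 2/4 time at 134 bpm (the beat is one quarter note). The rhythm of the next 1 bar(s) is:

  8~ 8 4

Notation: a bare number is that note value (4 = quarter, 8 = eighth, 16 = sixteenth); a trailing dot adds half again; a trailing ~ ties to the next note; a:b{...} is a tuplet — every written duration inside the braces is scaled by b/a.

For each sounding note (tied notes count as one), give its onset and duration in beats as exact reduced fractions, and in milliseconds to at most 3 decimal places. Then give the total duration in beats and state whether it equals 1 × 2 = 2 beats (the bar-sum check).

1) 0.0ms=0b +447.761ms=1b
2) 447.761ms=1b +447.761ms=1b
Σ=2b of 2 (134bpm 2/4) — PASS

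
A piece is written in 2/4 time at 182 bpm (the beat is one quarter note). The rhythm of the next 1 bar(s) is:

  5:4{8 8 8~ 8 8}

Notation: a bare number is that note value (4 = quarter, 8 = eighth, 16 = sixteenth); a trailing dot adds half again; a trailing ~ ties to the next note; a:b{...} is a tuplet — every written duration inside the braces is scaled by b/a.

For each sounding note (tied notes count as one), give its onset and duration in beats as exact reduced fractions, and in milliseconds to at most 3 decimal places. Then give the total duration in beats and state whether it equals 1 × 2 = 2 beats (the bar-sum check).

1) 0.0ms=0b +131.868ms=2/5b
2) 131.868ms=2/5b +131.868ms=2/5b
3) 263.736ms=4/5b +263.736ms=4/5b
4) 527.473ms=8/5b +131.868ms=2/5b
Σ=2b of 2 (182bpm 2/4) — PASS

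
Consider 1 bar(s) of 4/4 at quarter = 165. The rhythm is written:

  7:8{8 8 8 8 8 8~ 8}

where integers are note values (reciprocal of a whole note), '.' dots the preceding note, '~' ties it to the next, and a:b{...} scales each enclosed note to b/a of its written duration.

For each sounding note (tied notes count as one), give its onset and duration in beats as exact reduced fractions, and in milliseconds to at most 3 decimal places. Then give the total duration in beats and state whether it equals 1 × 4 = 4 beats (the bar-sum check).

1) 0.0ms=0b +207.792ms=4/7b
2) 207.792ms=4/7b +207.792ms=4/7b
3) 415.584ms=8/7b +207.792ms=4/7b
4) 623.377ms=12/7b +207.792ms=4/7b
5) 831.169ms=16/7b +207.792ms=4/7b
6) 1038.961ms=20/7b +415.584ms=8/7b
Σ=4b of 4 (165bpm 4/4) — PASS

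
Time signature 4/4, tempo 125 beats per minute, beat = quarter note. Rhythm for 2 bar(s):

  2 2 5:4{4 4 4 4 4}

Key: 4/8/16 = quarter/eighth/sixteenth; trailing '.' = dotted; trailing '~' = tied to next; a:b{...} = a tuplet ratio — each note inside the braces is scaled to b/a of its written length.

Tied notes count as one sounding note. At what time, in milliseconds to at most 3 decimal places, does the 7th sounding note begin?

1. 0.0ms @ 0 + 960.0ms (2)
2. 960.0ms @ 2 + 960.0ms (2)
3. 1920.0ms @ 4 + 384.0ms (4/5)
4. 2304.0ms @ 24/5 + 384.0ms (4/5)
5. 2688.0ms @ 28/5 + 384.0ms (4/5)
6. 3072.0ms @ 32/5 + 384.0ms (4/5)
7. 3456.0ms @ 36/5 + 384.0ms (4/5)

note 7 onset = 36/5b = 3456.0ms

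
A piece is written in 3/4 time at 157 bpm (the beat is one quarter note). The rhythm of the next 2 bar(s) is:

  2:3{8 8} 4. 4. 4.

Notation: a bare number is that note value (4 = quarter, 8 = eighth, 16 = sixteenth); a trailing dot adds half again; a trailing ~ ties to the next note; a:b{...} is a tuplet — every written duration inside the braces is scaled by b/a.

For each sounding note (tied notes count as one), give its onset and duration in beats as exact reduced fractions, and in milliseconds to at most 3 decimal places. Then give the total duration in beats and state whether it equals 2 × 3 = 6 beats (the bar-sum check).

1) 0.0ms=0b +286.624ms=3/4b
2) 286.624ms=3/4b +286.624ms=3/4b
3) 573.248ms=3/2b +573.248ms=3/2b
4) 1146.497ms=3b +573.248ms=3/2b
5) 1719.745ms=9/2b +573.248ms=3/2b
Σ=6b of 6 (157bpm 3/4) — PASS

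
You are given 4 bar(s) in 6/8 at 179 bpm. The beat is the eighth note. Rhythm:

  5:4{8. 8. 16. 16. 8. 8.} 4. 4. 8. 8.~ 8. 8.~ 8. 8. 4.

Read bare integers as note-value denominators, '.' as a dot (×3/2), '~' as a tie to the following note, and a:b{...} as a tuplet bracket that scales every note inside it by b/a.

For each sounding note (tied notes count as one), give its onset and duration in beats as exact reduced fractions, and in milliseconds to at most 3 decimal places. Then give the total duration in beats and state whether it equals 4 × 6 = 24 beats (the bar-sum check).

1) 0.0ms=0b +402.235ms=6/5b
2) 402.235ms=6/5b +402.235ms=6/5b
3) 804.469ms=12/5b +201.117ms=3/5b
4) 1005.587ms=3b +201.117ms=3/5b
5) 1206.704ms=18/5b +402.235ms=6/5b
6) 1608.939ms=24/5b +402.235ms=6/5b
7) 2011.173ms=6b +1005.587ms=3b
8) 3016.76ms=9b +1005.587ms=3b
9) 4022.346ms=12b +502.793ms=3/2b
10) 4525.14ms=27/2b +1005.587ms=3b
11) 5530.726ms=33/2b +1005.587ms=3b
12) 6536.313ms=39/2b +502.793ms=3/2b
13) 7039.106ms=21b +1005.587ms=3b
Σ=24b of 24 (179bpm 6/8) — PASS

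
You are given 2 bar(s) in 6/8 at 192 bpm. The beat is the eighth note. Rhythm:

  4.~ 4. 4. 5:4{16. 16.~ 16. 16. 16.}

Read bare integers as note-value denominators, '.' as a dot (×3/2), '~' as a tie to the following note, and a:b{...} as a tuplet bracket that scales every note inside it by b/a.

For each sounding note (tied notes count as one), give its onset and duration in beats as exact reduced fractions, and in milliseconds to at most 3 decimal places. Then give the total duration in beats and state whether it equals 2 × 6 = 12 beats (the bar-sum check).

1) 0.0ms=0b +1875.0ms=6b
2) 1875.0ms=6b +937.5ms=3b
3) 2812.5ms=9b +187.5ms=3/5b
4) 3000.0ms=48/5b +375.0ms=6/5b
5) 3375.0ms=54/5b +187.5ms=3/5b
6) 3562.5ms=57/5b +187.5ms=3/5b
Σ=12b of 12 (192bpm 6/8) — PASS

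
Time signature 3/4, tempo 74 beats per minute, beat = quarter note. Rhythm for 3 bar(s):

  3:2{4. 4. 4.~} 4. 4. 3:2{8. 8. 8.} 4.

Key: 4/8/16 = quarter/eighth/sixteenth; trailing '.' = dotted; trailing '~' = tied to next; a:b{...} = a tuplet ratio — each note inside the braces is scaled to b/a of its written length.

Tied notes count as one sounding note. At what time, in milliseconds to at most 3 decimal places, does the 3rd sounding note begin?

1. 0.0ms @ 0 + 810.811ms (1)
2. 810.811ms @ 1 + 810.811ms (1)
3. 1621.622ms @ 2 + 2027.027ms (5/2)
4. 3648.649ms @ 9/2 + 1216.216ms (3/2)
5. 4864.865ms @ 6 + 405.405ms (1/2)
6. 5270.27ms @ 13/2 + 405.405ms (1/2)
7. 5675.676ms @ 7 + 405.405ms (1/2)
8. 6081.081ms @ 15/2 + 1216.216ms (3/2)

note 3 onset = 2b = 1621.622ms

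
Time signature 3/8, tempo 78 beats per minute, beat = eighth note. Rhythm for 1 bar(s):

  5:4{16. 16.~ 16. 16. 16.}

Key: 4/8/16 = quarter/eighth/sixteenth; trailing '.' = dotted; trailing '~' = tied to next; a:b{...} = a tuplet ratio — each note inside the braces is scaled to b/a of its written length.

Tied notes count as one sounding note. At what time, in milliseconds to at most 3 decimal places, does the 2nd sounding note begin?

1. 0.0ms @ 0 + 461.538ms (3/5)
2. 461.538ms @ 3/5 + 923.077ms (6/5)
3. 1384.615ms @ 9/5 + 461.538ms (3/5)
4. 1846.154ms @ 12/5 + 461.538ms (3/5)

note 2 onset = 3/5b = 461.538ms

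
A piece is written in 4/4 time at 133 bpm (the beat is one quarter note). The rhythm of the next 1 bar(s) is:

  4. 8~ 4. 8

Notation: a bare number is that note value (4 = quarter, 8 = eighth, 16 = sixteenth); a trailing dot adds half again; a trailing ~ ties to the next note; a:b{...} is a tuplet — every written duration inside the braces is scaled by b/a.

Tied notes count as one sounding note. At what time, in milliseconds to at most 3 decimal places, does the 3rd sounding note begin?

note 3 onset = 7/2b = 1578.947ms

1. 0.0ms @ 0 + 676.692ms (3/2)
2. 676.692ms @ 3/2 + 902.256ms (2)
3. 1578.947ms @ 7/2 + 225.564ms (1/2)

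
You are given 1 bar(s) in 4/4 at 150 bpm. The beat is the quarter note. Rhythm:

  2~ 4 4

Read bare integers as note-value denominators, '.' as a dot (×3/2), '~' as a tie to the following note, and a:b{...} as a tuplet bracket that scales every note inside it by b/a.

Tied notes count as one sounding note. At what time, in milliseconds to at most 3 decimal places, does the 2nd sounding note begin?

note 2 onset = 3b = 1200.0ms

1. 0.0ms @ 0 + 1200.0ms (3)
2. 1200.0ms @ 3 + 400.0ms (1)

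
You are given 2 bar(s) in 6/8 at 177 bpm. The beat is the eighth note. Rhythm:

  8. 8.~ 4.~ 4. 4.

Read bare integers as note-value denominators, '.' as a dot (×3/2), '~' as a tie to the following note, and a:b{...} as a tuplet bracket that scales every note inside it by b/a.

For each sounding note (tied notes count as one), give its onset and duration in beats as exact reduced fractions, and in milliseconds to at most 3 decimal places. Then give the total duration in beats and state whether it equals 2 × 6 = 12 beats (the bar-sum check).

1) 0.0ms=0b +508.475ms=3/2b
2) 508.475ms=3/2b +2542.373ms=15/2b
3) 3050.847ms=9b +1016.949ms=3b
Σ=12b of 12 (177bpm 6/8) — PASS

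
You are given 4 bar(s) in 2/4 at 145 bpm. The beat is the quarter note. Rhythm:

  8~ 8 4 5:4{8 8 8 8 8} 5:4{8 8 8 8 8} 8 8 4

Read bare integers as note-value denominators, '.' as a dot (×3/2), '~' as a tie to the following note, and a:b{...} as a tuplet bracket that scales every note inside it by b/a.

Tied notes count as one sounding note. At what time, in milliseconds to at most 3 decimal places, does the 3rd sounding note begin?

note 3 onset = 2b = 827.586ms

1. 0.0ms @ 0 + 413.793ms (1)
2. 413.793ms @ 1 + 413.793ms (1)
3. 827.586ms @ 2 + 165.517ms (2/5)
4. 993.103ms @ 12/5 + 165.517ms (2/5)
5. 1158.621ms @ 14/5 + 165.517ms (2/5)
6. 1324.138ms @ 16/5 + 165.517ms (2/5)
7. 1489.655ms @ 18/5 + 165.517ms (2/5)
8. 1655.172ms @ 4 + 165.517ms (2/5)
9. 1820.69ms @ 22/5 + 165.517ms (2/5)
10. 1986.207ms @ 24/5 + 165.517ms (2/5)
11. 2151.724ms @ 26/5 + 165.517ms (2/5)
12. 2317.241ms @ 28/5 + 165.517ms (2/5)
13. 2482.759ms @ 6 + 206.897ms (1/2)
14. 2689.655ms @ 13/2 + 206.897ms (1/2)
15. 2896.552ms @ 7 + 413.793ms (1)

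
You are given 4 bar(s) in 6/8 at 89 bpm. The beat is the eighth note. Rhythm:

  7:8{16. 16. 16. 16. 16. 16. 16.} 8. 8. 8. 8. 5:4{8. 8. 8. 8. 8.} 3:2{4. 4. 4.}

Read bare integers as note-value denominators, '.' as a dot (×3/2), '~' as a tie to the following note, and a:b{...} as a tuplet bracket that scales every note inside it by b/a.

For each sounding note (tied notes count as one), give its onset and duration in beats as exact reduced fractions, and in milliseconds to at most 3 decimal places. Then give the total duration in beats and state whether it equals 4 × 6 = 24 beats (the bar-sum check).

1) 0.0ms=0b +577.849ms=6/7b
2) 577.849ms=6/7b +577.849ms=6/7b
3) 1155.698ms=12/7b +577.849ms=6/7b
4) 1733.547ms=18/7b +577.849ms=6/7b
5) 2311.396ms=24/7b +577.849ms=6/7b
6) 2889.246ms=30/7b +577.849ms=6/7b
7) 3467.095ms=36/7b +577.849ms=6/7b
8) 4044.944ms=6b +1011.236ms=3/2b
9) 5056.18ms=15/2b +1011.236ms=3/2b
10) 6067.416ms=9b +1011.236ms=3/2b
11) 7078.652ms=21/2b +1011.236ms=3/2b
12) 8089.888ms=12b +808.989ms=6/5b
13) 8898.876ms=66/5b +808.989ms=6/5b
14) 9707.865ms=72/5b +808.989ms=6/5b
15) 10516.854ms=78/5b +808.989ms=6/5b
16) 11325.843ms=84/5b +808.989ms=6/5b
17) 12134.831ms=18b +1348.315ms=2b
18) 13483.146ms=20b +1348.315ms=2b
19) 14831.461ms=22b +1348.315ms=2b
Σ=24b of 24 (89bpm 6/8) — PASS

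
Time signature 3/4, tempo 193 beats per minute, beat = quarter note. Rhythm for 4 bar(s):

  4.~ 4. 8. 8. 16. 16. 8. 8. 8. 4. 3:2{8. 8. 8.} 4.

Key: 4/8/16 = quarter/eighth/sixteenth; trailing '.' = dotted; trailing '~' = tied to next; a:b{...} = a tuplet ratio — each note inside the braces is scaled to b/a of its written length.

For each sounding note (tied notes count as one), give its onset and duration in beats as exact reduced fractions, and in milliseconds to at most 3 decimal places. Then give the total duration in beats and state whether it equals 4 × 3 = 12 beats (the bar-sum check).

1) 0.0ms=0b +932.642ms=3b
2) 932.642ms=3b +233.161ms=3/4b
3) 1165.803ms=15/4b +233.161ms=3/4b
4) 1398.964ms=9/2b +116.58ms=3/8b
5) 1515.544ms=39/8b +116.58ms=3/8b
6) 1632.124ms=21/4b +233.161ms=3/4b
7) 1865.285ms=6b +233.161ms=3/4b
8) 2098.446ms=27/4b +233.161ms=3/4b
9) 2331.606ms=15/2b +466.321ms=3/2b
10) 2797.927ms=9b +155.44ms=1/2b
11) 2953.368ms=19/2b +155.44ms=1/2b
12) 3108.808ms=10b +155.44ms=1/2b
13) 3264.249ms=21/2b +466.321ms=3/2b
Σ=12b of 12 (193bpm 3/4) — PASS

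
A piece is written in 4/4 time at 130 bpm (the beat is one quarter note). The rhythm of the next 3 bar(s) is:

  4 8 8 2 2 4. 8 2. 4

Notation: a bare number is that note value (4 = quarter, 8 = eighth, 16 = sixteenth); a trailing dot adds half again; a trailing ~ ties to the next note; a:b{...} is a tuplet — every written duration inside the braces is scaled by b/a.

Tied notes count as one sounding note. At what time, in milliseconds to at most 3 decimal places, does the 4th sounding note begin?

1. 0.0ms @ 0 + 461.538ms (1)
2. 461.538ms @ 1 + 230.769ms (1/2)
3. 692.308ms @ 3/2 + 230.769ms (1/2)
4. 923.077ms @ 2 + 923.077ms (2)
5. 1846.154ms @ 4 + 923.077ms (2)
6. 2769.231ms @ 6 + 692.308ms (3/2)
7. 3461.538ms @ 15/2 + 230.769ms (1/2)
8. 3692.308ms @ 8 + 1384.615ms (3)
9. 5076.923ms @ 11 + 461.538ms (1)

note 4 onset = 2b = 923.077ms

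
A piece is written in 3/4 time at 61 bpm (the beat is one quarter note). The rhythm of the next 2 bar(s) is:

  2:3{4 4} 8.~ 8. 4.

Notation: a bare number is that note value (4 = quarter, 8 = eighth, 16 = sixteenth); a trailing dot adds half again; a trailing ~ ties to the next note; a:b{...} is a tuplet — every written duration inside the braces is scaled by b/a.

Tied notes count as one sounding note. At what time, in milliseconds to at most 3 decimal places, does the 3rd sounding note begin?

note 3 onset = 3b = 2950.82ms

1. 0.0ms @ 0 + 1475.41ms (3/2)
2. 1475.41ms @ 3/2 + 1475.41ms (3/2)
3. 2950.82ms @ 3 + 1475.41ms (3/2)
4. 4426.23ms @ 9/2 + 1475.41ms (3/2)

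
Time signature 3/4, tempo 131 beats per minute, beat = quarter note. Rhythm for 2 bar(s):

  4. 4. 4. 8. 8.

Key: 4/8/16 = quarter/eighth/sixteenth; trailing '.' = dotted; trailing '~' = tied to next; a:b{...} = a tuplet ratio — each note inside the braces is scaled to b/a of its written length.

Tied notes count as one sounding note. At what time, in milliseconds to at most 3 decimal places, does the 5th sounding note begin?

note 5 onset = 21/4b = 2404.58ms

1. 0.0ms @ 0 + 687.023ms (3/2)
2. 687.023ms @ 3/2 + 687.023ms (3/2)
3. 1374.046ms @ 3 + 687.023ms (3/2)
4. 2061.069ms @ 9/2 + 343.511ms (3/4)
5. 2404.58ms @ 21/4 + 343.511ms (3/4)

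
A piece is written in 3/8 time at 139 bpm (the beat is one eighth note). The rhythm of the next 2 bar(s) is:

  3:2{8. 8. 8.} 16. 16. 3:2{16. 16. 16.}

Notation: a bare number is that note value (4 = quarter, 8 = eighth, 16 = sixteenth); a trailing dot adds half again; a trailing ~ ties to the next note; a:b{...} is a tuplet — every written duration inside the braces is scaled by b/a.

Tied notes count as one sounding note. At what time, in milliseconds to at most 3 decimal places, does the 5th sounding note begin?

1. 0.0ms @ 0 + 431.655ms (1)
2. 431.655ms @ 1 + 431.655ms (1)
3. 863.309ms @ 2 + 431.655ms (1)
4. 1294.964ms @ 3 + 323.741ms (3/4)
5. 1618.705ms @ 15/4 + 323.741ms (3/4)
6. 1942.446ms @ 9/2 + 215.827ms (1/2)
7. 2158.273ms @ 5 + 215.827ms (1/2)
8. 2374.101ms @ 11/2 + 215.827ms (1/2)

note 5 onset = 15/4b = 1618.705ms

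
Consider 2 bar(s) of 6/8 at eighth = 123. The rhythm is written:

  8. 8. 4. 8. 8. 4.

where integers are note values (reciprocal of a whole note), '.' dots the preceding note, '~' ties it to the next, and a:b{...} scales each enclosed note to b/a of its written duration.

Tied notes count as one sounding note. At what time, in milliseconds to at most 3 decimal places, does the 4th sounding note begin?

note 4 onset = 6b = 2926.829ms

1. 0.0ms @ 0 + 731.707ms (3/2)
2. 731.707ms @ 3/2 + 731.707ms (3/2)
3. 1463.415ms @ 3 + 1463.415ms (3)
4. 2926.829ms @ 6 + 731.707ms (3/2)
5. 3658.537ms @ 15/2 + 731.707ms (3/2)
6. 4390.244ms @ 9 + 1463.415ms (3)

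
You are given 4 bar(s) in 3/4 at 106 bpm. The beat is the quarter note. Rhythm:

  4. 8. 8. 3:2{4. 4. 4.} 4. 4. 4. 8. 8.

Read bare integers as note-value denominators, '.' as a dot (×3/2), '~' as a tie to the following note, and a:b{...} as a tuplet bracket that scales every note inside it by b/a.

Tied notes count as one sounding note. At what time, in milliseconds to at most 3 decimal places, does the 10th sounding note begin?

1. 0.0ms @ 0 + 849.057ms (3/2)
2. 849.057ms @ 3/2 + 424.528ms (3/4)
3. 1273.585ms @ 9/4 + 424.528ms (3/4)
4. 1698.113ms @ 3 + 566.038ms (1)
5. 2264.151ms @ 4 + 566.038ms (1)
6. 2830.189ms @ 5 + 566.038ms (1)
7. 3396.226ms @ 6 + 849.057ms (3/2)
8. 4245.283ms @ 15/2 + 849.057ms (3/2)
9. 5094.34ms @ 9 + 849.057ms (3/2)
10. 5943.396ms @ 21/2 + 424.528ms (3/4)
11. 6367.925ms @ 45/4 + 424.528ms (3/4)

note 10 onset = 21/2b = 5943.396ms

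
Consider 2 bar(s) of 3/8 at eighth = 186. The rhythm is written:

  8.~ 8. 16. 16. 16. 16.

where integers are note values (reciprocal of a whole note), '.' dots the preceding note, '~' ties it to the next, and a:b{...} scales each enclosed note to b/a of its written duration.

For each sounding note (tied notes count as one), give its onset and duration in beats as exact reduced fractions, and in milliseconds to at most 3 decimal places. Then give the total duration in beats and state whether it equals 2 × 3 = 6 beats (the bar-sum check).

1) 0.0ms=0b +967.742ms=3b
2) 967.742ms=3b +241.935ms=3/4b
3) 1209.677ms=15/4b +241.935ms=3/4b
4) 1451.613ms=9/2b +241.935ms=3/4b
5) 1693.548ms=21/4b +241.935ms=3/4b
Σ=6b of 6 (186bpm 3/8) — PASS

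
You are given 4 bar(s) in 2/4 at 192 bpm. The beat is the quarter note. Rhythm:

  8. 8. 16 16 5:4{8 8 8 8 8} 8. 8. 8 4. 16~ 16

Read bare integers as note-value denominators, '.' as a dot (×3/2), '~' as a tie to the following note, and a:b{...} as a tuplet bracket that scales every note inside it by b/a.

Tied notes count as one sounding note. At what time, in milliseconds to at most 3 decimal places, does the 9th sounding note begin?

note 9 onset = 18/5b = 1125.0ms

1. 0.0ms @ 0 + 234.375ms (3/4)
2. 234.375ms @ 3/4 + 234.375ms (3/4)
3. 468.75ms @ 3/2 + 78.125ms (1/4)
4. 546.875ms @ 7/4 + 78.125ms (1/4)
5. 625.0ms @ 2 + 125.0ms (2/5)
6. 750.0ms @ 12/5 + 125.0ms (2/5)
7. 875.0ms @ 14/5 + 125.0ms (2/5)
8. 1000.0ms @ 16/5 + 125.0ms (2/5)
9. 1125.0ms @ 18/5 + 125.0ms (2/5)
10. 1250.0ms @ 4 + 234.375ms (3/4)
11. 1484.375ms @ 19/4 + 234.375ms (3/4)
12. 1718.75ms @ 11/2 + 156.25ms (1/2)
13. 1875.0ms @ 6 + 468.75ms (3/2)
14. 2343.75ms @ 15/2 + 156.25ms (1/2)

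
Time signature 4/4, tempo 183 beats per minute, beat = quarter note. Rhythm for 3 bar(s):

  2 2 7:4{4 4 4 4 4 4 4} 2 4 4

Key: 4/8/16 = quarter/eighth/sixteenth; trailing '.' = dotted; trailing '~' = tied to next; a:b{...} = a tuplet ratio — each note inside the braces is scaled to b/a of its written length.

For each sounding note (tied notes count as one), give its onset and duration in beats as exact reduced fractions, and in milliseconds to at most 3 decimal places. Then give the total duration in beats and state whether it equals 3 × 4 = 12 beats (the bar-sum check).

1) 0.0ms=0b +655.738ms=2b
2) 655.738ms=2b +655.738ms=2b
3) 1311.475ms=4b +187.354ms=4/7b
4) 1498.829ms=32/7b +187.354ms=4/7b
5) 1686.183ms=36/7b +187.354ms=4/7b
6) 1873.536ms=40/7b +187.354ms=4/7b
7) 2060.89ms=44/7b +187.354ms=4/7b
8) 2248.244ms=48/7b +187.354ms=4/7b
9) 2435.597ms=52/7b +187.354ms=4/7b
10) 2622.951ms=8b +655.738ms=2b
11) 3278.689ms=10b +327.869ms=1b
12) 3606.557ms=11b +327.869ms=1b
Σ=12b of 12 (183bpm 4/4) — PASS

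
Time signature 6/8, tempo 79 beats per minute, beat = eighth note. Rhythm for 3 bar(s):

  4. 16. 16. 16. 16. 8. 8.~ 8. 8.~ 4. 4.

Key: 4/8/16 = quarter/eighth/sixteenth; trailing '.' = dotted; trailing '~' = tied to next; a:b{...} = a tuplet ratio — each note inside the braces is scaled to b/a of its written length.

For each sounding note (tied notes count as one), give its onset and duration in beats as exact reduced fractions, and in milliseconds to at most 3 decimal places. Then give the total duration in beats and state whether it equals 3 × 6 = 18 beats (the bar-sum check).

1) 0.0ms=0b +2278.481ms=3b
2) 2278.481ms=3b +569.62ms=3/4b
3) 2848.101ms=15/4b +569.62ms=3/4b
4) 3417.722ms=9/2b +569.62ms=3/4b
5) 3987.342ms=21/4b +569.62ms=3/4b
6) 4556.962ms=6b +1139.241ms=3/2b
7) 5696.203ms=15/2b +2278.481ms=3b
8) 7974.684ms=21/2b +3417.722ms=9/2b
9) 11392.405ms=15b +2278.481ms=3b
Σ=18b of 18 (79bpm 6/8) — PASS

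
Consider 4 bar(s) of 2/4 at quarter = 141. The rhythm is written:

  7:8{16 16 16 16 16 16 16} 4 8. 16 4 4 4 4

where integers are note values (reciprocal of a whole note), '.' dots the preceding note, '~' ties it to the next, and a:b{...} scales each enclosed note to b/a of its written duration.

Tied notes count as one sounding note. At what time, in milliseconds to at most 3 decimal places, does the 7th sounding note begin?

note 7 onset = 12/7b = 729.483ms

1. 0.0ms @ 0 + 121.581ms (2/7)
2. 121.581ms @ 2/7 + 121.581ms (2/7)
3. 243.161ms @ 4/7 + 121.581ms (2/7)
4. 364.742ms @ 6/7 + 121.581ms (2/7)
5. 486.322ms @ 8/7 + 121.581ms (2/7)
6. 607.903ms @ 10/7 + 121.581ms (2/7)
7. 729.483ms @ 12/7 + 121.581ms (2/7)
8. 851.064ms @ 2 + 425.532ms (1)
9. 1276.596ms @ 3 + 319.149ms (3/4)
10. 1595.745ms @ 15/4 + 106.383ms (1/4)
11. 1702.128ms @ 4 + 425.532ms (1)
12. 2127.66ms @ 5 + 425.532ms (1)
13. 2553.191ms @ 6 + 425.532ms (1)
14. 2978.723ms @ 7 + 425.532ms (1)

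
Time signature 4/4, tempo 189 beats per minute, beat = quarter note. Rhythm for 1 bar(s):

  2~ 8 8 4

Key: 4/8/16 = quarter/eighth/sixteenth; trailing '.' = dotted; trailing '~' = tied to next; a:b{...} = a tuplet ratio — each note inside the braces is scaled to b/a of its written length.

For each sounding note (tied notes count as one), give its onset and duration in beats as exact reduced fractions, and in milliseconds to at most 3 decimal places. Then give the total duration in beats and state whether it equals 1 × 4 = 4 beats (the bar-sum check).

1) 0.0ms=0b +793.651ms=5/2b
2) 793.651ms=5/2b +158.73ms=1/2b
3) 952.381ms=3b +317.46ms=1b
Σ=4b of 4 (189bpm 4/4) — PASS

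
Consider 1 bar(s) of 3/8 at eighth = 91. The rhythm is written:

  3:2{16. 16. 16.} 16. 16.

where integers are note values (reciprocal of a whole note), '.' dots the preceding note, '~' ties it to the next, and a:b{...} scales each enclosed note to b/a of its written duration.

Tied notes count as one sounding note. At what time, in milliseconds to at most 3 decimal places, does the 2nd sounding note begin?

1. 0.0ms @ 0 + 329.67ms (1/2)
2. 329.67ms @ 1/2 + 329.67ms (1/2)
3. 659.341ms @ 1 + 329.67ms (1/2)
4. 989.011ms @ 3/2 + 494.505ms (3/4)
5. 1483.516ms @ 9/4 + 494.505ms (3/4)

note 2 onset = 1/2b = 329.67ms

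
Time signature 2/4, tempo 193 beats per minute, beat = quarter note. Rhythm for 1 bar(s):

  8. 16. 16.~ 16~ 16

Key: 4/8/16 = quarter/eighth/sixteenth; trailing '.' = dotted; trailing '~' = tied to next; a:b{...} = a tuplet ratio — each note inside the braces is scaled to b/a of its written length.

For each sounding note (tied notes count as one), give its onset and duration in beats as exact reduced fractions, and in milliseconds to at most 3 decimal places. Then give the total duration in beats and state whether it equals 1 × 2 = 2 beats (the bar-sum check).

1) 0.0ms=0b +233.161ms=3/4b
2) 233.161ms=3/4b +116.58ms=3/8b
3) 349.741ms=9/8b +272.021ms=7/8b
Σ=2b of 2 (193bpm 2/4) — PASS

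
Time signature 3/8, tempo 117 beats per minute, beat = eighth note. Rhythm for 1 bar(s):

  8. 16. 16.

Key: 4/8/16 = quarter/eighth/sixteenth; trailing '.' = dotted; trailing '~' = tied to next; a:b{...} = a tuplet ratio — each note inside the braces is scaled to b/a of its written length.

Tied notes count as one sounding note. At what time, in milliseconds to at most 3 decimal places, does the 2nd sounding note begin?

1. 0.0ms @ 0 + 769.231ms (3/2)
2. 769.231ms @ 3/2 + 384.615ms (3/4)
3. 1153.846ms @ 9/4 + 384.615ms (3/4)

note 2 onset = 3/2b = 769.231ms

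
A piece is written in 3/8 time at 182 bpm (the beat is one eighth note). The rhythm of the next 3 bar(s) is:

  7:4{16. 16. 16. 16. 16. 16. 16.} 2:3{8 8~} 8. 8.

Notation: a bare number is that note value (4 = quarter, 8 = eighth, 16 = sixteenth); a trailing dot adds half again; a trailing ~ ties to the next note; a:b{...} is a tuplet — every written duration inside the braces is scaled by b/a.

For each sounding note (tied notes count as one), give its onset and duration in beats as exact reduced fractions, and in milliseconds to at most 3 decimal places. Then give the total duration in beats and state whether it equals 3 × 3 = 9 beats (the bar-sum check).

1) 0.0ms=0b +141.287ms=3/7b
2) 141.287ms=3/7b +141.287ms=3/7b
3) 282.575ms=6/7b +141.287ms=3/7b
4) 423.862ms=9/7b +141.287ms=3/7b
5) 565.149ms=12/7b +141.287ms=3/7b
6) 706.436ms=15/7b +141.287ms=3/7b
7) 847.724ms=18/7b +141.287ms=3/7b
8) 989.011ms=3b +494.505ms=3/2b
9) 1483.516ms=9/2b +989.011ms=3b
10) 2472.527ms=15/2b +494.505ms=3/2b
Σ=9b of 9 (182bpm 3/8) — PASS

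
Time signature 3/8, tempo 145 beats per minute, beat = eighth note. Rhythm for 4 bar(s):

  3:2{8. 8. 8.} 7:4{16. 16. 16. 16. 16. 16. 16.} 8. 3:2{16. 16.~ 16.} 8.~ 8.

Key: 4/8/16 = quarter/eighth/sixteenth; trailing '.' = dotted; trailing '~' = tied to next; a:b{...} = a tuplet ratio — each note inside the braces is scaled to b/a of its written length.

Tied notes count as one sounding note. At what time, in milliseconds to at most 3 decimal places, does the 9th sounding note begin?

1. 0.0ms @ 0 + 413.793ms (1)
2. 413.793ms @ 1 + 413.793ms (1)
3. 827.586ms @ 2 + 413.793ms (1)
4. 1241.379ms @ 3 + 177.34ms (3/7)
5. 1418.719ms @ 24/7 + 177.34ms (3/7)
6. 1596.059ms @ 27/7 + 177.34ms (3/7)
7. 1773.399ms @ 30/7 + 177.34ms (3/7)
8. 1950.739ms @ 33/7 + 177.34ms (3/7)
9. 2128.079ms @ 36/7 + 177.34ms (3/7)
10. 2305.419ms @ 39/7 + 177.34ms (3/7)
11. 2482.759ms @ 6 + 620.69ms (3/2)
12. 3103.448ms @ 15/2 + 206.897ms (1/2)
13. 3310.345ms @ 8 + 413.793ms (1)
14. 3724.138ms @ 9 + 1241.379ms (3)

note 9 onset = 36/7b = 2128.079ms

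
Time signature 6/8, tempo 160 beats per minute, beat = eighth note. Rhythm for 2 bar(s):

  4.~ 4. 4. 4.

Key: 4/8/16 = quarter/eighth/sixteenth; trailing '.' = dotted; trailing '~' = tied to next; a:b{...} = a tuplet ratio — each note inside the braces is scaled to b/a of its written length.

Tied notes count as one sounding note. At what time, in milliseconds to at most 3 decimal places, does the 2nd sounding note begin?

note 2 onset = 6b = 2250.0ms

1. 0.0ms @ 0 + 2250.0ms (6)
2. 2250.0ms @ 6 + 1125.0ms (3)
3. 3375.0ms @ 9 + 1125.0ms (3)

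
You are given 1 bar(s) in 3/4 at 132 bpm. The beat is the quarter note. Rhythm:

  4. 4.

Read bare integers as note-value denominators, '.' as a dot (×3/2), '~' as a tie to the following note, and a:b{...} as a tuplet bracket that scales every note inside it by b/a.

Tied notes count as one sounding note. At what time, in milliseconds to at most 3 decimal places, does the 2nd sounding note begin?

note 2 onset = 3/2b = 681.818ms

1. 0.0ms @ 0 + 681.818ms (3/2)
2. 681.818ms @ 3/2 + 681.818ms (3/2)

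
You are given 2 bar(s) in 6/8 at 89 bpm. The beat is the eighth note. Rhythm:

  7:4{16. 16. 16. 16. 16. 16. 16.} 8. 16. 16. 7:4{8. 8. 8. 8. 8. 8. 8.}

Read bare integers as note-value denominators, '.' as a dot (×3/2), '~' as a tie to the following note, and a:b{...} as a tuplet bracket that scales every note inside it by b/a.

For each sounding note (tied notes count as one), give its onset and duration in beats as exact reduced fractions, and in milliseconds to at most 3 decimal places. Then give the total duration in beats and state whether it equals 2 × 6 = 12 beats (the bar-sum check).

1) 0.0ms=0b +288.925ms=3/7b
2) 288.925ms=3/7b +288.925ms=3/7b
3) 577.849ms=6/7b +288.925ms=3/7b
4) 866.774ms=9/7b +288.925ms=3/7b
5) 1155.698ms=12/7b +288.925ms=3/7b
6) 1444.623ms=15/7b +288.925ms=3/7b
7) 1733.547ms=18/7b +288.925ms=3/7b
8) 2022.472ms=3b +1011.236ms=3/2b
9) 3033.708ms=9/2b +505.618ms=3/4b
10) 3539.326ms=21/4b +505.618ms=3/4b
11) 4044.944ms=6b +577.849ms=6/7b
12) 4622.793ms=48/7b +577.849ms=6/7b
13) 5200.642ms=54/7b +577.849ms=6/7b
14) 5778.491ms=60/7b +577.849ms=6/7b
15) 6356.34ms=66/7b +577.849ms=6/7b
16) 6934.189ms=72/7b +577.849ms=6/7b
17) 7512.039ms=78/7b +577.849ms=6/7b
Σ=12b of 12 (89bpm 6/8) — PASS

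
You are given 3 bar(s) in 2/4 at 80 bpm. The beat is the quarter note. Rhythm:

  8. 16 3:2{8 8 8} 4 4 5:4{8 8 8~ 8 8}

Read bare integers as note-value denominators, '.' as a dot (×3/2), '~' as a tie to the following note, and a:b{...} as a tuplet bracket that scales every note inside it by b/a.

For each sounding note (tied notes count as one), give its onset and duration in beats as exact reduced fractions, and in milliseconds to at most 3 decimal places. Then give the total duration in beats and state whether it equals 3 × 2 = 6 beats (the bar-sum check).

1) 0.0ms=0b +562.5ms=3/4b
2) 562.5ms=3/4b +187.5ms=1/4b
3) 750.0ms=1b +250.0ms=1/3b
4) 1000.0ms=4/3b +250.0ms=1/3b
5) 1250.0ms=5/3b +250.0ms=1/3b
6) 1500.0ms=2b +750.0ms=1b
7) 2250.0ms=3b +750.0ms=1b
8) 3000.0ms=4b +300.0ms=2/5b
9) 3300.0ms=22/5b +300.0ms=2/5b
10) 3600.0ms=24/5b +600.0ms=4/5b
11) 4200.0ms=28/5b +300.0ms=2/5b
Σ=6b of 6 (80bpm 2/4) — PASS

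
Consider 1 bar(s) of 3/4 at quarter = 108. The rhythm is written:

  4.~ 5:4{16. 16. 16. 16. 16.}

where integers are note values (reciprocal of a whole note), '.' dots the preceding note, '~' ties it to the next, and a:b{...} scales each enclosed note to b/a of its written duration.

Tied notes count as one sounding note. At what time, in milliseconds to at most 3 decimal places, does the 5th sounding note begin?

note 5 onset = 27/10b = 1500.0ms

1. 0.0ms @ 0 + 1000.0ms (9/5)
2. 1000.0ms @ 9/5 + 166.667ms (3/10)
3. 1166.667ms @ 21/10 + 166.667ms (3/10)
4. 1333.333ms @ 12/5 + 166.667ms (3/10)
5. 1500.0ms @ 27/10 + 166.667ms (3/10)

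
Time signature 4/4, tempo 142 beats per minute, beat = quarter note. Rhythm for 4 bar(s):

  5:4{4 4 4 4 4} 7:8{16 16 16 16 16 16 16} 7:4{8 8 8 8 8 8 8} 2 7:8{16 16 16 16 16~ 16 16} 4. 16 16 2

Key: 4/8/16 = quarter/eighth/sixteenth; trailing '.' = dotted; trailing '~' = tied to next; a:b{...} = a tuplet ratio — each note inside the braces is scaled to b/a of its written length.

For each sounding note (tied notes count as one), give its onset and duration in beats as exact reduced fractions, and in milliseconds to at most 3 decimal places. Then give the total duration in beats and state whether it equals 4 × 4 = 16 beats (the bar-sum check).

1) 0.0ms=0b +338.028ms=4/5b
2) 338.028ms=4/5b +338.028ms=4/5b
3) 676.056ms=8/5b +338.028ms=4/5b
4) 1014.085ms=12/5b +338.028ms=4/5b
5) 1352.113ms=16/5b +338.028ms=4/5b
6) 1690.141ms=4b +120.724ms=2/7b
7) 1810.865ms=30/7b +120.724ms=2/7b
8) 1931.59ms=32/7b +120.724ms=2/7b
9) 2052.314ms=34/7b +120.724ms=2/7b
10) 2173.038ms=36/7b +120.724ms=2/7b
11) 2293.763ms=38/7b +120.724ms=2/7b
12) 2414.487ms=40/7b +120.724ms=2/7b
13) 2535.211ms=6b +120.724ms=2/7b
14) 2655.936ms=44/7b +120.724ms=2/7b
15) 2776.66ms=46/7b +120.724ms=2/7b
16) 2897.384ms=48/7b +120.724ms=2/7b
17) 3018.109ms=50/7b +120.724ms=2/7b
18) 3138.833ms=52/7b +120.724ms=2/7b
19) 3259.557ms=54/7b +120.724ms=2/7b
20) 3380.282ms=8b +845.07ms=2b
21) 4225.352ms=10b +120.724ms=2/7b
22) 4346.076ms=72/7b +120.724ms=2/7b
23) 4466.801ms=74/7b +120.724ms=2/7b
24) 4587.525ms=76/7b +120.724ms=2/7b
25) 4708.249ms=78/7b +241.449ms=4/7b
26) 4949.698ms=82/7b +120.724ms=2/7b
27) 5070.423ms=12b +633.803ms=3/2b
28) 5704.225ms=27/2b +105.634ms=1/4b
29) 5809.859ms=55/4b +105.634ms=1/4b
30) 5915.493ms=14b +845.07ms=2b
Σ=16b of 16 (142bpm 4/4) — PASS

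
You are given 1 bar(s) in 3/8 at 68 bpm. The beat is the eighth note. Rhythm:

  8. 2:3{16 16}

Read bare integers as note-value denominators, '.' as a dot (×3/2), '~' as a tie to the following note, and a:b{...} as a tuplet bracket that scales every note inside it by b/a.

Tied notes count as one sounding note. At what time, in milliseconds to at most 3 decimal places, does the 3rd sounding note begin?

note 3 onset = 9/4b = 1985.294ms

1. 0.0ms @ 0 + 1323.529ms (3/2)
2. 1323.529ms @ 3/2 + 661.765ms (3/4)
3. 1985.294ms @ 9/4 + 661.765ms (3/4)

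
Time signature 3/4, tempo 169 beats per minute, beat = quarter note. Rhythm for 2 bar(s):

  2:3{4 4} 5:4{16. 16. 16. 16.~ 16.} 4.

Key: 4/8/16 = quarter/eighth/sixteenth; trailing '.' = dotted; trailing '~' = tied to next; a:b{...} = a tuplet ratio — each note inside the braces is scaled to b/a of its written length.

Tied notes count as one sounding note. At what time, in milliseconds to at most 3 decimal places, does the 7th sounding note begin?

1. 0.0ms @ 0 + 532.544ms (3/2)
2. 532.544ms @ 3/2 + 532.544ms (3/2)
3. 1065.089ms @ 3 + 106.509ms (3/10)
4. 1171.598ms @ 33/10 + 106.509ms (3/10)
5. 1278.107ms @ 18/5 + 106.509ms (3/10)
6. 1384.615ms @ 39/10 + 213.018ms (3/5)
7. 1597.633ms @ 9/2 + 532.544ms (3/2)

note 7 onset = 9/2b = 1597.633ms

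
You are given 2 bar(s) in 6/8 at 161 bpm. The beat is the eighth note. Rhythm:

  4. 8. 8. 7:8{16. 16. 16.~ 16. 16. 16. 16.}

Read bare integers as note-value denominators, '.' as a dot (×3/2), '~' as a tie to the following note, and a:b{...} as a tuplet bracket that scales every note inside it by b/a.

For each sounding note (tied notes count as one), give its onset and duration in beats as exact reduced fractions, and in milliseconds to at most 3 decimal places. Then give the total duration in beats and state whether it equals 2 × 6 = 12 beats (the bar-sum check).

1) 0.0ms=0b +1118.012ms=3b
2) 1118.012ms=3b +559.006ms=3/2b
3) 1677.019ms=9/2b +559.006ms=3/2b
4) 2236.025ms=6b +319.432ms=6/7b
5) 2555.457ms=48/7b +319.432ms=6/7b
6) 2874.889ms=54/7b +638.864ms=12/7b
7) 3513.753ms=66/7b +319.432ms=6/7b
8) 3833.185ms=72/7b +319.432ms=6/7b
9) 4152.618ms=78/7b +319.432ms=6/7b
Σ=12b of 12 (161bpm 6/8) — PASS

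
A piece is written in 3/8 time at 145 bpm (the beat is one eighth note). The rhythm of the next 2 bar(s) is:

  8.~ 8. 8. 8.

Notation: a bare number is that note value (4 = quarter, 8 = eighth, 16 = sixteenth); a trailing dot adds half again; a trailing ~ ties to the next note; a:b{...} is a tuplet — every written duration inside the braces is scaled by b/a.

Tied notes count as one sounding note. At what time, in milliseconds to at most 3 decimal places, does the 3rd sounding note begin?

1. 0.0ms @ 0 + 1241.379ms (3)
2. 1241.379ms @ 3 + 620.69ms (3/2)
3. 1862.069ms @ 9/2 + 620.69ms (3/2)

note 3 onset = 9/2b = 1862.069ms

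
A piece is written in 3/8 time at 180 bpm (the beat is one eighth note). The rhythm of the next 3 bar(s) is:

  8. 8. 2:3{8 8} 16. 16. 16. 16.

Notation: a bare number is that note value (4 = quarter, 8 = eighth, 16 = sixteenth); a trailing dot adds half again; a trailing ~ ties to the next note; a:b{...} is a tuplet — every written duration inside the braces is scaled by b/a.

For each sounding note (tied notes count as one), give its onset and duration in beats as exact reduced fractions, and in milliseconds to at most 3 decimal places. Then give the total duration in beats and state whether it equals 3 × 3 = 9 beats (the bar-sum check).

1) 0.0ms=0b +500.0ms=3/2b
2) 500.0ms=3/2b +500.0ms=3/2b
3) 1000.0ms=3b +500.0ms=3/2b
4) 1500.0ms=9/2b +500.0ms=3/2b
5) 2000.0ms=6b +250.0ms=3/4b
6) 2250.0ms=27/4b +250.0ms=3/4b
7) 2500.0ms=15/2b +250.0ms=3/4b
8) 2750.0ms=33/4b +250.0ms=3/4b
Σ=9b of 9 (180bpm 3/8) — PASS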